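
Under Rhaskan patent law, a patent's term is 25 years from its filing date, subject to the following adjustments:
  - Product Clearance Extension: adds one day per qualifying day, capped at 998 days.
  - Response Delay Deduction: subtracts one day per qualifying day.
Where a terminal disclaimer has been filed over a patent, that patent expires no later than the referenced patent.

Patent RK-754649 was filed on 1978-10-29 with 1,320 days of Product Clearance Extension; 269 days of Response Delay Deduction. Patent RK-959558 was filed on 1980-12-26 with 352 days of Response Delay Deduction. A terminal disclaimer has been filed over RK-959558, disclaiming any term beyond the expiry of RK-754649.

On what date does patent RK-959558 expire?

2005-01-08

Natural term of RK-959558:
  Base: filing + 25 years → 26 December 2005.
  Response Delay Deduction: −352 days → 8 January 2005.
Expiry of referenced patent RK-754649:
  Base: filing + 25 years → 29 October 2003.
  Product Clearance Extension: 1320 days claimed exceeds the 998-day cap, so +998 days → 23 July 2006.
  Response Delay Deduction: −269 days → 27 October 2005.
Terminal disclaimer: RK-959558 expires on the earlier of 8 January 2005 and 27 October 2005.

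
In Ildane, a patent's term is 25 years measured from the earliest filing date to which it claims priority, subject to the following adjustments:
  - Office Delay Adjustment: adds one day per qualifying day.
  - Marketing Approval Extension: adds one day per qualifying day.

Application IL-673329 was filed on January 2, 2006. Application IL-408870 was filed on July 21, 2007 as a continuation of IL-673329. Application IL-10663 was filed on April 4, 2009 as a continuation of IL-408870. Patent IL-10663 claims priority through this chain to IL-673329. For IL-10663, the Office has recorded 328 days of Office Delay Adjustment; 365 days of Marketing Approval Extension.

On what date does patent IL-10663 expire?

Earliest priority filing: 2 January 2006.
Base term: 2 January 2006 + 25 years → 2 January 2031.
Office Delay Adjustment: +328 days → 26 November 2031.
Marketing Approval Extension: +365 days → 25 November 2032.

November 25, 2032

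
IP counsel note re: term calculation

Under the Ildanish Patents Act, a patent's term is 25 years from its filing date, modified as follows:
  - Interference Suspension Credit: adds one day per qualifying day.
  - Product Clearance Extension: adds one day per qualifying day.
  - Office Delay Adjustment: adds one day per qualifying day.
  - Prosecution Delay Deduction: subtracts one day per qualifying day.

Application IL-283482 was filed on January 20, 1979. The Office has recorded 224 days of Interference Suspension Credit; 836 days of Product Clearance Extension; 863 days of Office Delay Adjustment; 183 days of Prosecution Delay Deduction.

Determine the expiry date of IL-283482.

Base term: filing date + 25 years → 20 January 2004.
Interference Suspension Credit: +224 days → 31 August 2004.
Product Clearance Extension: +836 days → 15 December 2006.
Office Delay Adjustment: +863 days → 26 April 2009.
Prosecution Delay Deduction: −183 days → 25 October 2008.

October 25, 2008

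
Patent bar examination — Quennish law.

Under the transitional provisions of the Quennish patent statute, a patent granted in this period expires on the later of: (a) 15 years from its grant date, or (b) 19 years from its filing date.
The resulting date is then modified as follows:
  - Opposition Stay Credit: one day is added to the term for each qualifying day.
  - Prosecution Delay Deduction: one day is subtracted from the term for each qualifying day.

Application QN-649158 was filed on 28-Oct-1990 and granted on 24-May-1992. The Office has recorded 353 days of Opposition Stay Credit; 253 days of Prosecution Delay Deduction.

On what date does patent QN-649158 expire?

February 5, 2010

(a) grant + 15 years → 24 May 2007.
(b) filing + 19 years → 28 October 2009.
Later of the two: 28 October 2009.
Opposition Stay Credit: +353 days → 16 October 2010.
Prosecution Delay Deduction: −253 days → 5 February 2010.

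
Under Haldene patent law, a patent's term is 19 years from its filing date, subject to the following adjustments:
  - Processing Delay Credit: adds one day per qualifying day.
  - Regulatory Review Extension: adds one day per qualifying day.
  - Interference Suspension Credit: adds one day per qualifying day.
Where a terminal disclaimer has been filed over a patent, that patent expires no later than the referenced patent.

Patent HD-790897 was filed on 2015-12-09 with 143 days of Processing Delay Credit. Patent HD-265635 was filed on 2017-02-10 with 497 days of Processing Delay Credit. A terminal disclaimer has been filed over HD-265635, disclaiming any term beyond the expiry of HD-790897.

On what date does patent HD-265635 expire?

May 1, 2035

Natural term of HD-265635:
  Base: filing + 19 years → 10 February 2036.
  Processing Delay Credit: +497 days → 21 June 2037.
Expiry of referenced patent HD-790897:
  Base: filing + 19 years → 9 December 2034.
  Processing Delay Credit: +143 days → 1 May 2035.
Terminal disclaimer: HD-265635 expires on the earlier of 21 June 2037 and 1 May 2035.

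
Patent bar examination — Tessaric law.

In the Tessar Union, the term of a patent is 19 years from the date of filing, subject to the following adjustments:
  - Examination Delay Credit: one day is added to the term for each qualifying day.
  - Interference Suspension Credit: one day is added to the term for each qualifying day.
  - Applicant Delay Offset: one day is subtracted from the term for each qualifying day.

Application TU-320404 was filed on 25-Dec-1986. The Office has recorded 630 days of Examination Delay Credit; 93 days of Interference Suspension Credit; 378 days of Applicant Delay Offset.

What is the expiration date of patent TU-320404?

2006-12-05

Base term: filing date + 19 years → 25 December 2005.
Examination Delay Credit: +630 days → 16 September 2007.
Interference Suspension Credit: +93 days → 18 December 2007.
Applicant Delay Offset: −378 days → 5 December 2006.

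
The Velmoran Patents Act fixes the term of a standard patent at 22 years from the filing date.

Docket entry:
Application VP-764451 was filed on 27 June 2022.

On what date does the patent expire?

Filing date + 22 years → 27 June 2044.

2044-06-27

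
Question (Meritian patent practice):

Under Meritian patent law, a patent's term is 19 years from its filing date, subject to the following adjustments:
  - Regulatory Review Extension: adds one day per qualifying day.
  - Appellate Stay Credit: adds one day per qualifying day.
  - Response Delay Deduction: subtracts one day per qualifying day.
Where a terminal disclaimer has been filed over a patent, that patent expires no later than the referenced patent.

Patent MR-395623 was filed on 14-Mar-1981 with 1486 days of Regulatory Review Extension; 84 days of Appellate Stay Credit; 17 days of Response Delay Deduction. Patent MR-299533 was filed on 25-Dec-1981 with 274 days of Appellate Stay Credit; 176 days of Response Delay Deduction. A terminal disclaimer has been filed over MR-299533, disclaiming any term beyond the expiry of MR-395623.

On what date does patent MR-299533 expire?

Natural term of MR-299533:
  Base: filing + 19 years → 25 December 2000.
  Appellate Stay Credit: +274 days → 25 September 2001.
  Response Delay Deduction: −176 days → 2 April 2001.
Expiry of referenced patent MR-395623:
  Base: filing + 19 years → 14 March 2000.
  Regulatory Review Extension: +1486 days → 8 April 2004.
  Appellate Stay Credit: +84 days → 1 July 2004.
  Response Delay Deduction: −17 days → 14 June 2004.
Terminal disclaimer: MR-299533 expires on the earlier of 2 April 2001 and 14 June 2004.

April 2, 2001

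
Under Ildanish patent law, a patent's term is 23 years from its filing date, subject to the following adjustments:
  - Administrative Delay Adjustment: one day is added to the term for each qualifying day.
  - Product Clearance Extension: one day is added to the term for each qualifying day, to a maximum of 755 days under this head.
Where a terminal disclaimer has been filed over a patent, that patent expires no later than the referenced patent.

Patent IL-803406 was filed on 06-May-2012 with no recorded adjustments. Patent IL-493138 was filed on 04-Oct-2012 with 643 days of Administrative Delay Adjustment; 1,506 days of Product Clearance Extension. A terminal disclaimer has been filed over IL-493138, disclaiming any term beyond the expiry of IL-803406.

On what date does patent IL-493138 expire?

Natural term of IL-493138:
  Base: filing + 23 years → 4 October 2035.
  Administrative Delay Adjustment: +643 days → 8 July 2037.
  Product Clearance Extension: 1506 days claimed exceeds the 755-day cap, so +755 days → 2 August 2039.
Expiry of referenced patent IL-803406:
  Base: filing + 23 years → 6 May 2035.
Terminal disclaimer: IL-493138 expires on the earlier of 2 August 2039 and 6 May 2035.

2035-05-06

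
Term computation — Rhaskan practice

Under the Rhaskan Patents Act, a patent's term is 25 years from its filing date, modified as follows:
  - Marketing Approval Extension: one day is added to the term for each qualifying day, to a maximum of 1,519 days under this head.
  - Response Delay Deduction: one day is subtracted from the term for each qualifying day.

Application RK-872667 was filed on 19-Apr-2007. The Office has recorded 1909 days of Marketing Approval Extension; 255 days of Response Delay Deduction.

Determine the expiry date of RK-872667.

October 5, 2035

Base term: filing date + 25 years → 19 April 2032.
Marketing Approval Extension: 1909 days claimed exceeds the 1519-day cap, so +1519 days → 16 June 2036.
Response Delay Deduction: −255 days → 5 October 2035.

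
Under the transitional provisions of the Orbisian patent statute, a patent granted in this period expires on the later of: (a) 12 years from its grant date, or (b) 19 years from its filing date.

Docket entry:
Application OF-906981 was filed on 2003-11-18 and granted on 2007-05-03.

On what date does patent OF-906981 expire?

(a) grant + 12 years → 3 May 2019.
(b) filing + 19 years → 18 November 2022.
Later of the two: 18 November 2022.

November 18, 2022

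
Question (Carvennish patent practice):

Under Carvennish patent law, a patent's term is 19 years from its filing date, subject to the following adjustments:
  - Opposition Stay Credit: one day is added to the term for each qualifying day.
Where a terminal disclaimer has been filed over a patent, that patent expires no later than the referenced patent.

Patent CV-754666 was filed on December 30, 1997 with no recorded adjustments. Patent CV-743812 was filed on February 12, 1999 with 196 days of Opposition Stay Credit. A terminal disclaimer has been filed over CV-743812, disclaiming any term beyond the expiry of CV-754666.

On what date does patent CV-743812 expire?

Natural term of CV-743812:
  Base: filing + 19 years → 12 February 2018.
  Opposition Stay Credit: +196 days → 27 August 2018.
Expiry of referenced patent CV-754666:
  Base: filing + 19 years → 30 December 2016.
Terminal disclaimer: CV-743812 expires on the earlier of 27 August 2018 and 30 December 2016.

December 30, 2016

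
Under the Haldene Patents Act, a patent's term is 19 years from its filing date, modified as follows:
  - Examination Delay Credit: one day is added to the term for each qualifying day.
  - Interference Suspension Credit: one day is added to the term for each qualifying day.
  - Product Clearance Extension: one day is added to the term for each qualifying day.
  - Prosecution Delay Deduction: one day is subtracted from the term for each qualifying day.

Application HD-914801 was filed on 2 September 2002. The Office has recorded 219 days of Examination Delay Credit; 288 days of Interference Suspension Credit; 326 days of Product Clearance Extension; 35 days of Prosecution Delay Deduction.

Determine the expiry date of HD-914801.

Base term: filing date + 19 years → 2 September 2021.
Examination Delay Credit: +219 days → 9 April 2022.
Interference Suspension Credit: +288 days → 22 January 2023.
Product Clearance Extension: +326 days → 14 December 2023.
Prosecution Delay Deduction: −35 days → 9 November 2023.

November 9, 2023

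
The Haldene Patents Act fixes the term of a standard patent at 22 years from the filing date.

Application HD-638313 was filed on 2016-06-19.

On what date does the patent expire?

Filing date + 22 years → 19 June 2038.

2038-06-19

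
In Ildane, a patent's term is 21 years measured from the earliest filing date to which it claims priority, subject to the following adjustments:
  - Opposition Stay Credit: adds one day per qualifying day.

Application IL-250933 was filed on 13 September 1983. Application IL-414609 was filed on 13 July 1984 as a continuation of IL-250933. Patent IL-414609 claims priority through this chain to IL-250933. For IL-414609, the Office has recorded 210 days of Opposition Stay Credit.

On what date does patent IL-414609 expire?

Earliest priority filing: 13 September 1983.
Base term: 13 September 1983 + 21 years → 13 September 2004.
Opposition Stay Credit: +210 days → 11 April 2005.

2005-04-11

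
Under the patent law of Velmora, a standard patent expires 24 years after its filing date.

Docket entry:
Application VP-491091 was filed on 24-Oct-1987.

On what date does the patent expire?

2011-10-24

Filing date + 24 years → 24 October 2011.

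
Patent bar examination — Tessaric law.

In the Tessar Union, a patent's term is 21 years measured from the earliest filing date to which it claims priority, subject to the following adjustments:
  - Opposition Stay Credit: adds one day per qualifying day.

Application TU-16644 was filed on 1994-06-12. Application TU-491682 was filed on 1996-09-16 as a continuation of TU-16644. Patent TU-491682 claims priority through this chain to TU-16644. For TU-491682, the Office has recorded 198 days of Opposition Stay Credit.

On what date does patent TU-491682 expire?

Earliest priority filing: 12 June 1994.
Base term: 12 June 1994 + 21 years → 12 June 2015.
Opposition Stay Credit: +198 days → 27 December 2015.

December 27, 2015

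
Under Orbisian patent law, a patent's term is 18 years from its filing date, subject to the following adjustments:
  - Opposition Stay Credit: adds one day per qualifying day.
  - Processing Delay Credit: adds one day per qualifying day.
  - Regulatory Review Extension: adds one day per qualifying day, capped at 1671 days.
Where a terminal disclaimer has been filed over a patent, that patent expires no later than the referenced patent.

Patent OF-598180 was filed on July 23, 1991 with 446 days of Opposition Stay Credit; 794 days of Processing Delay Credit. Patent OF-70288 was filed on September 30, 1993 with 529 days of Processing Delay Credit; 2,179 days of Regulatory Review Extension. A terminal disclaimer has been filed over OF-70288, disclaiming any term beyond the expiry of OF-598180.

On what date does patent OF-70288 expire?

December 14, 2012

Natural term of OF-70288:
  Base: filing + 18 years → 30 September 2011.
  Processing Delay Credit: +529 days → 12 March 2013.
  Regulatory Review Extension: 2179 days claimed exceeds the 1671-day cap, so +1671 days → 8 October 2017.
Expiry of referenced patent OF-598180:
  Base: filing + 18 years → 23 July 2009.
  Opposition Stay Credit: +446 days → 12 October 2010.
  Processing Delay Credit: +794 days → 14 December 2012.
Terminal disclaimer: OF-70288 expires on the earlier of 8 October 2017 and 14 December 2012.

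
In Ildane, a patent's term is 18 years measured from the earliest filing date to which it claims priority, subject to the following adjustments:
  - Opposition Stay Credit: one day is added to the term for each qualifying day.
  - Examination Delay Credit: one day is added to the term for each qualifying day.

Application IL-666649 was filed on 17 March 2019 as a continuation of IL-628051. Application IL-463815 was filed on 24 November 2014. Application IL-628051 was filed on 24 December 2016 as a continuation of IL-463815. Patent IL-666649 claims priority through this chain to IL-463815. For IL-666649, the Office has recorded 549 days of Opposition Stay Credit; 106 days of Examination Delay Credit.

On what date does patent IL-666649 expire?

Earliest priority filing: 24 November 2014.
Base term: 24 November 2014 + 18 years → 24 November 2032.
Opposition Stay Credit: +549 days → 27 May 2034.
Examination Delay Credit: +106 days → 10 September 2034.

2034-09-10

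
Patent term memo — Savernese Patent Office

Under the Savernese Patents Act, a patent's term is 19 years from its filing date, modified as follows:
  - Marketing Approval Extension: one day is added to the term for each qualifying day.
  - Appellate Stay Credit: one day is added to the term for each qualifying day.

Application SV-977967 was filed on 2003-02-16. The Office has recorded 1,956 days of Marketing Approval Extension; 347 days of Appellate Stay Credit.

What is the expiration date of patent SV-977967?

Base term: filing date + 19 years → 16 February 2022.
Marketing Approval Extension: +1956 days → 26 June 2027.
Appellate Stay Credit: +347 days → 7 June 2028.

June 7, 2028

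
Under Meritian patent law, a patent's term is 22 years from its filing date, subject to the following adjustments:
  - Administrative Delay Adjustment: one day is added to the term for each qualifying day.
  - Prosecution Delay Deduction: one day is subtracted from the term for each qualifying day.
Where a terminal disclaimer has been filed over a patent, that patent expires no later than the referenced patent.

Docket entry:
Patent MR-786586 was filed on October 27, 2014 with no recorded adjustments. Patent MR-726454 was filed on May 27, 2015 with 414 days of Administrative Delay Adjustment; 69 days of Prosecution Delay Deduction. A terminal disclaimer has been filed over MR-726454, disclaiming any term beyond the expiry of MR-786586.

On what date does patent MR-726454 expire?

Natural term of MR-726454:
  Base: filing + 22 years → 27 May 2037.
  Administrative Delay Adjustment: +414 days → 15 July 2038.
  Prosecution Delay Deduction: −69 days → 7 May 2038.
Expiry of referenced patent MR-786586:
  Base: filing + 22 years → 27 October 2036.
Terminal disclaimer: MR-726454 expires on the earlier of 7 May 2038 and 27 October 2036.

2036-10-27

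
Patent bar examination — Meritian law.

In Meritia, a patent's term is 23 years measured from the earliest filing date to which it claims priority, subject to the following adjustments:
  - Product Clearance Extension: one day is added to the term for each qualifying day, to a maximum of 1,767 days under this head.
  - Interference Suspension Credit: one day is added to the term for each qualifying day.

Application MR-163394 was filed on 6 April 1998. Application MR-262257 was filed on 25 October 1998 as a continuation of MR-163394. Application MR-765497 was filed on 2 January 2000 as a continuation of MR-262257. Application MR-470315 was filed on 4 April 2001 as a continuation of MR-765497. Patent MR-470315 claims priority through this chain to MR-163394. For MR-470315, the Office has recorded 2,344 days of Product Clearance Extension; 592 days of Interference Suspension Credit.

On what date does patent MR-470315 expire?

Earliest priority filing: 6 April 1998.
Base term: 6 April 1998 + 23 years → 6 April 2021.
Product Clearance Extension: 2344 days claimed exceeds the 1767-day cap, so +1767 days → 6 February 2026.
Interference Suspension Credit: +592 days → 21 September 2027.

September 21, 2027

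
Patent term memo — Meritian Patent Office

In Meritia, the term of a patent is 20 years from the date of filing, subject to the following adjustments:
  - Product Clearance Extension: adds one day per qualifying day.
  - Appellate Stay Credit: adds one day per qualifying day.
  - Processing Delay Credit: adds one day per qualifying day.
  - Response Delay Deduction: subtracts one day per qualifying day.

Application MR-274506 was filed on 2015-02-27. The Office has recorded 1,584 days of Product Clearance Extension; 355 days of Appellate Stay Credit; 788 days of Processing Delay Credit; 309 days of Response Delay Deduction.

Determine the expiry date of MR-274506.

2041-10-11

Base term: filing date + 20 years → 27 February 2035.
Product Clearance Extension: +1584 days → 30 June 2039.
Appellate Stay Credit: +355 days → 19 June 2040.
Processing Delay Credit: +788 days → 16 August 2042.
Response Delay Deduction: −309 days → 11 October 2041.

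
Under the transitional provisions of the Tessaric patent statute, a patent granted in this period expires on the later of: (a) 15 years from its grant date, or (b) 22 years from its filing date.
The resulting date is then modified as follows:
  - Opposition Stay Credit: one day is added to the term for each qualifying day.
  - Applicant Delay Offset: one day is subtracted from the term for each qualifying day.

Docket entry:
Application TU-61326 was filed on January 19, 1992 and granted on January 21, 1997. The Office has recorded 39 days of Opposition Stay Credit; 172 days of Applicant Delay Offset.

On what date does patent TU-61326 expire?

2013-09-08

(a) grant + 15 years → 21 January 2012.
(b) filing + 22 years → 19 January 2014.
Later of the two: 19 January 2014.
Opposition Stay Credit: +39 days → 27 February 2014.
Applicant Delay Offset: −172 days → 8 September 2013.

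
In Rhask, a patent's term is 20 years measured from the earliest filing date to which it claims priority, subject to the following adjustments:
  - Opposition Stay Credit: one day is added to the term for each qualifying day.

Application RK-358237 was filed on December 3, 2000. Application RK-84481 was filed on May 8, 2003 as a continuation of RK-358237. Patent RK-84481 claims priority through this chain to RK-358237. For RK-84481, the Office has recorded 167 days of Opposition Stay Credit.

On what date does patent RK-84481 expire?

May 19, 2021

Earliest priority filing: 3 December 2000.
Base term: 3 December 2000 + 20 years → 3 December 2020.
Opposition Stay Credit: +167 days → 19 May 2021.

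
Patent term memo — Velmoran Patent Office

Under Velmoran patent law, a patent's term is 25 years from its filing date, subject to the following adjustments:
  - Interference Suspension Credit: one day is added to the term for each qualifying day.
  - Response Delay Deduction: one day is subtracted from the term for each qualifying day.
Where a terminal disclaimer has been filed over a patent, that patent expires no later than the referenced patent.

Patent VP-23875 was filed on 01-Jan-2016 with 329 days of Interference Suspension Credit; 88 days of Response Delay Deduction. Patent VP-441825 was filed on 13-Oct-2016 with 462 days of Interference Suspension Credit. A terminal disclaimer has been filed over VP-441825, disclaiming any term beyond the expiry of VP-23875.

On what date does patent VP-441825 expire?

2041-08-30

Natural term of VP-441825:
  Base: filing + 25 years → 13 October 2041.
  Interference Suspension Credit: +462 days → 18 January 2043.
Expiry of referenced patent VP-23875:
  Base: filing + 25 years → 1 January 2041.
  Interference Suspension Credit: +329 days → 26 November 2041.
  Response Delay Deduction: −88 days → 30 August 2041.
Terminal disclaimer: VP-441825 expires on the earlier of 18 January 2043 and 30 August 2041.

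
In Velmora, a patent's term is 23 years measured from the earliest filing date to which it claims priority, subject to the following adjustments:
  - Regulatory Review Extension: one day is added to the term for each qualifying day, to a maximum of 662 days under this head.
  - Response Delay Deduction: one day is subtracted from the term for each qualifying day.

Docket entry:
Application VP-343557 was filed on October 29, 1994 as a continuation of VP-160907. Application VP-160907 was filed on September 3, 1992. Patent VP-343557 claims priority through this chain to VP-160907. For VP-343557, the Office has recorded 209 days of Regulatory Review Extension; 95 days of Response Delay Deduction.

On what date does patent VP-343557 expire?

Earliest priority filing: 3 September 1992.
Base term: 3 September 1992 + 23 years → 3 September 2015.
Regulatory Review Extension: 209 days (within the 662-day cap) → +209 days → 30 March 2016.
Response Delay Deduction: −95 days → 26 December 2015.

2015-12-26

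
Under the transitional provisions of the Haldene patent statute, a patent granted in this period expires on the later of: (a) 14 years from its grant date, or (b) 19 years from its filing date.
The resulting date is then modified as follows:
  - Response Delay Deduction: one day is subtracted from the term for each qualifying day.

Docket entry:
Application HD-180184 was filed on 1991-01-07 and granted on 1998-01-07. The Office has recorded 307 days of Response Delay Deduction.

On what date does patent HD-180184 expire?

(a) grant + 14 years → 7 January 2012.
(b) filing + 19 years → 7 January 2010.
Later of the two: 7 January 2012.
Response Delay Deduction: −307 days → 6 March 2011.

2011-03-06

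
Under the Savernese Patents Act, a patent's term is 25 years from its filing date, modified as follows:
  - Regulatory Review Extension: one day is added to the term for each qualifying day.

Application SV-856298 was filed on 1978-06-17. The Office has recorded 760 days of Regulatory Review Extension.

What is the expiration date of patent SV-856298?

Base term: filing date + 25 years → 17 June 2003.
Regulatory Review Extension: +760 days → 16 July 2005.

2005-07-16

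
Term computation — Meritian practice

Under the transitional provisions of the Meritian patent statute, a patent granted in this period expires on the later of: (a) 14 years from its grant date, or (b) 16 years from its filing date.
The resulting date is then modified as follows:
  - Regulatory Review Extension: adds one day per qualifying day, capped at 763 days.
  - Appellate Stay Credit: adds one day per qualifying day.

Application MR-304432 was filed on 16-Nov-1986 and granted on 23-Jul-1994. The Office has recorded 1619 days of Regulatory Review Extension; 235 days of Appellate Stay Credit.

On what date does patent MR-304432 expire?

April 17, 2011

(a) grant + 14 years → 23 July 2008.
(b) filing + 16 years → 16 November 2002.
Later of the two: 23 July 2008.
Regulatory Review Extension: 1619 days claimed exceeds the 763-day cap, so +763 days → 25 August 2010.
Appellate Stay Credit: +235 days → 17 April 2011.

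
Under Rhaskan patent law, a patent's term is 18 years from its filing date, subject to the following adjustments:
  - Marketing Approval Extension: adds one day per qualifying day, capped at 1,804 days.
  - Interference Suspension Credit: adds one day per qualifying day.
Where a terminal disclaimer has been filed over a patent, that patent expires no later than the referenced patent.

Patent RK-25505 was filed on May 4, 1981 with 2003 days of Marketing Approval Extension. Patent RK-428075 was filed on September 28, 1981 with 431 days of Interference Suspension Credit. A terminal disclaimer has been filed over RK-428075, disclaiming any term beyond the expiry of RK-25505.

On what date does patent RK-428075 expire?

Natural term of RK-428075:
  Base: filing + 18 years → 28 September 1999.
  Interference Suspension Credit: +431 days → 2 December 2000.
Expiry of referenced patent RK-25505:
  Base: filing + 18 years → 4 May 1999.
  Marketing Approval Extension: 2003 days claimed exceeds the 1804-day cap, so +1804 days → 11 April 2004.
Terminal disclaimer: RK-428075 expires on the earlier of 2 December 2000 and 11 April 2004.

December 2, 2000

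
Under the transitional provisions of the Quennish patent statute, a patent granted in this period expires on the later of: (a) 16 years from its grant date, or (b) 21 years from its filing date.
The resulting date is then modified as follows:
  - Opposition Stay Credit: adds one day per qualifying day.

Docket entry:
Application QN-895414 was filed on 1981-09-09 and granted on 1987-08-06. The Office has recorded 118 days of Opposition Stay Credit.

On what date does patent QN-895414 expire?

December 2, 2003

(a) grant + 16 years → 6 August 2003.
(b) filing + 21 years → 9 September 2002.
Later of the two: 6 August 2003.
Opposition Stay Credit: +118 days → 2 December 2003.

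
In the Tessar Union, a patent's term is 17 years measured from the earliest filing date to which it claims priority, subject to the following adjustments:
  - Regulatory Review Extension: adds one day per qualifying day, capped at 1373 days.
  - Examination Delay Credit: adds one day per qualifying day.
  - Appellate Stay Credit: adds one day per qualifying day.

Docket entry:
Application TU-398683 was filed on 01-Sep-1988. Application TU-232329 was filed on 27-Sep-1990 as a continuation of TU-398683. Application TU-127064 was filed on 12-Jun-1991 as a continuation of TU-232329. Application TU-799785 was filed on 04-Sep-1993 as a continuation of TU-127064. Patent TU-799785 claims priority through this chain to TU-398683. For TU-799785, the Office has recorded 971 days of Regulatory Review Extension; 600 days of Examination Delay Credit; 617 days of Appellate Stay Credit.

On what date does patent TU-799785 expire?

2011-08-29

Earliest priority filing: 1 September 1988.
Base term: 1 September 1988 + 17 years → 1 September 2005.
Regulatory Review Extension: 971 days (within the 1373-day cap) → +971 days → 29 April 2008.
Examination Delay Credit: +600 days → 20 December 2009.
Appellate Stay Credit: +617 days → 29 August 2011.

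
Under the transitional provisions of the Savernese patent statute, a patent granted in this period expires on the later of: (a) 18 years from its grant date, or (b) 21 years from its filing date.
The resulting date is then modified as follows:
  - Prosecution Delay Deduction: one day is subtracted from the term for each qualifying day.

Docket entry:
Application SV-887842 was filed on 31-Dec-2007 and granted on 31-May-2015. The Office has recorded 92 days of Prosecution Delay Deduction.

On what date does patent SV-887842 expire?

2033-02-28

(a) grant + 18 years → 31 May 2033.
(b) filing + 21 years → 31 December 2028.
Later of the two: 31 May 2033.
Prosecution Delay Deduction: −92 days → 28 February 2033.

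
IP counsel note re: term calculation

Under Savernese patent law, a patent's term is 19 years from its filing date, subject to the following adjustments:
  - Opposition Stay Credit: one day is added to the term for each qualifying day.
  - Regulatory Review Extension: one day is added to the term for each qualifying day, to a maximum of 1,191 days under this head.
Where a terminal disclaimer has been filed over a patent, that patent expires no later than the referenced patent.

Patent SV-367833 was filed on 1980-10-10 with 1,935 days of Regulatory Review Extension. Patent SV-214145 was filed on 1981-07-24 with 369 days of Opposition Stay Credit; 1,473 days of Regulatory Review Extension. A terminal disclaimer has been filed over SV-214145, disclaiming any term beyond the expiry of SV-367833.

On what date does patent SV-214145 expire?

Natural term of SV-214145:
  Base: filing + 19 years → 24 July 2000.
  Opposition Stay Credit: +369 days → 28 July 2001.
  Regulatory Review Extension: 1473 days claimed exceeds the 1191-day cap, so +1191 days → 31 October 2004.
Expiry of referenced patent SV-367833:
  Base: filing + 19 years → 10 October 1999.
  Regulatory Review Extension: 1935 days claimed exceeds the 1191-day cap, so +1191 days → 13 January 2003.
Terminal disclaimer: SV-214145 expires on the earlier of 31 October 2004 and 13 January 2003.

January 13, 2003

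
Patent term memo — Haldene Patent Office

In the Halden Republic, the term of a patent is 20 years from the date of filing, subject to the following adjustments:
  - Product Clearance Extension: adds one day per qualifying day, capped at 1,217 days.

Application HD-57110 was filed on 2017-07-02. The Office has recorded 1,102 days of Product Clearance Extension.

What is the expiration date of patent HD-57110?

Base term: filing date + 20 years → 2 July 2037.
Product Clearance Extension: 1102 days (within the 1217-day cap) → +1102 days → 8 July 2040.

2040-07-08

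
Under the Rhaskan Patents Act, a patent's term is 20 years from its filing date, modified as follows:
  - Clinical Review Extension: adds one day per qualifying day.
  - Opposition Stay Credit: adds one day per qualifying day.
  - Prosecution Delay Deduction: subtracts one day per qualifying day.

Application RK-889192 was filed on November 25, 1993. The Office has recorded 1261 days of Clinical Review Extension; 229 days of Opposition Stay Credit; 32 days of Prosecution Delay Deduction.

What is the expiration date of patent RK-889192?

Base term: filing date + 20 years → 25 November 2013.
Clinical Review Extension: +1261 days → 9 May 2017.
Opposition Stay Credit: +229 days → 24 December 2017.
Prosecution Delay Deduction: −32 days → 22 November 2017.

2017-11-22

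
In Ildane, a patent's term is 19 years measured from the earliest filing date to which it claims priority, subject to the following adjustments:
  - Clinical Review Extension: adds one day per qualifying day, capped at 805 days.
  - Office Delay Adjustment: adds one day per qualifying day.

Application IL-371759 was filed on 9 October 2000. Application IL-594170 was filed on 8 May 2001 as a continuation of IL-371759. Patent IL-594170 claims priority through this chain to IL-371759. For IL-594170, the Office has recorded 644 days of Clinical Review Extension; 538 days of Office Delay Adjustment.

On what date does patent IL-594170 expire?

January 3, 2023

Earliest priority filing: 9 October 2000.
Base term: 9 October 2000 + 19 years → 9 October 2019.
Clinical Review Extension: 644 days (within the 805-day cap) → +644 days → 14 July 2021.
Office Delay Adjustment: +538 days → 3 January 2023.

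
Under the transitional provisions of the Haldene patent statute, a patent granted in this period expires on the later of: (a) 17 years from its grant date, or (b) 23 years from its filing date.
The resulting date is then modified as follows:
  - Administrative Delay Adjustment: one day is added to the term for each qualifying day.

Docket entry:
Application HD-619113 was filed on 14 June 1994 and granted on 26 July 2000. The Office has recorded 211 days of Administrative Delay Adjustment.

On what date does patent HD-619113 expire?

2018-02-22

(a) grant + 17 years → 26 July 2017.
(b) filing + 23 years → 14 June 2017.
Later of the two: 26 July 2017.
Administrative Delay Adjustment: +211 days → 22 February 2018.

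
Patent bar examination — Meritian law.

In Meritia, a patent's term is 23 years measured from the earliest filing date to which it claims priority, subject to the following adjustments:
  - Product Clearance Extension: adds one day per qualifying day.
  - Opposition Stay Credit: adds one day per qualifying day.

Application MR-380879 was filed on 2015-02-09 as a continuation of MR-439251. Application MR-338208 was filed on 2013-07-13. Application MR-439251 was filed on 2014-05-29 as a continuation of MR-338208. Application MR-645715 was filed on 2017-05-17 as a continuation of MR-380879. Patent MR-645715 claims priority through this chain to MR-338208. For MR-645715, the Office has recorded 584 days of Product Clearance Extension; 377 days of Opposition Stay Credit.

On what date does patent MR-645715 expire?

2039-03-01

Earliest priority filing: 13 July 2013.
Base term: 13 July 2013 + 23 years → 13 July 2036.
Product Clearance Extension: +584 days → 17 February 2038.
Opposition Stay Credit: +377 days → 1 March 2039.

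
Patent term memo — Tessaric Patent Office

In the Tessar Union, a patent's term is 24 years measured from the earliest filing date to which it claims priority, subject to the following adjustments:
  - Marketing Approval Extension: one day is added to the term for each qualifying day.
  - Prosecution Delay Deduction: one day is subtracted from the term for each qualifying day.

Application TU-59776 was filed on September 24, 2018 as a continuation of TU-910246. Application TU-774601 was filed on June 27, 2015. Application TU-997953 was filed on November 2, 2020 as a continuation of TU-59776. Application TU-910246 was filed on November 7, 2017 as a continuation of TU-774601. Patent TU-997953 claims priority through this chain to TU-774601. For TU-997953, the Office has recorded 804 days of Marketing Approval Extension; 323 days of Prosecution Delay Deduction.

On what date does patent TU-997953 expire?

2040-10-20

Earliest priority filing: 27 June 2015.
Base term: 27 June 2015 + 24 years → 27 June 2039.
Marketing Approval Extension: +804 days → 8 September 2041.
Prosecution Delay Deduction: −323 days → 20 October 2040.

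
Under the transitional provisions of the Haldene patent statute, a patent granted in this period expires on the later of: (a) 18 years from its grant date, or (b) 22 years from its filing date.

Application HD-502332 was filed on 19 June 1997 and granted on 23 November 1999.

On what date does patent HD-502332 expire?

(a) grant + 18 years → 23 November 2017.
(b) filing + 22 years → 19 June 2019.
Later of the two: 19 June 2019.

June 19, 2019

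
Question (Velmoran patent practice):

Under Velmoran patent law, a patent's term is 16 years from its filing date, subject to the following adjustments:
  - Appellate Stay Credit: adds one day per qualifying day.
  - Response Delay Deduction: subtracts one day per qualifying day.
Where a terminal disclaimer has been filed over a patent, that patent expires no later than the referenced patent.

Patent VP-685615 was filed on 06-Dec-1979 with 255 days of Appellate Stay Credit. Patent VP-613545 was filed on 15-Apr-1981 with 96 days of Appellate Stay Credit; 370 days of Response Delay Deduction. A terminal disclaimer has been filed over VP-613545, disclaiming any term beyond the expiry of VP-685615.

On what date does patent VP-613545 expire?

Natural term of VP-613545:
  Base: filing + 16 years → 15 April 1997.
  Appellate Stay Credit: +96 days → 20 July 1997.
  Response Delay Deduction: −370 days → 15 July 1996.
Expiry of referenced patent VP-685615:
  Base: filing + 16 years → 6 December 1995.
  Appellate Stay Credit: +255 days → 17 August 1996.
Terminal disclaimer: VP-613545 expires on the earlier of 15 July 1996 and 17 August 1996.

1996-07-15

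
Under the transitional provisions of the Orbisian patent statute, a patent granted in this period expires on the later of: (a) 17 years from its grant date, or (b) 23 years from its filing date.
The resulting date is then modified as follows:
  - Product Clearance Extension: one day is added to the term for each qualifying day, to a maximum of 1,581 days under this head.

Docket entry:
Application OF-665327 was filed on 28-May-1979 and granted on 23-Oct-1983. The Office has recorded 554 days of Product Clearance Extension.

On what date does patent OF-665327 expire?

(a) grant + 17 years → 23 October 2000.
(b) filing + 23 years → 28 May 2002.
Later of the two: 28 May 2002.
Product Clearance Extension: 554 days (within the 1581-day cap) → +554 days → 3 December 2003.

2003-12-03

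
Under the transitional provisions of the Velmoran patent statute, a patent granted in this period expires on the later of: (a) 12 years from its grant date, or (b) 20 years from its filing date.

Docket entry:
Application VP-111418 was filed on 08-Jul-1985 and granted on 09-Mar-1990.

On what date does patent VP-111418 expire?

2005-07-08

(a) grant + 12 years → 9 March 2002.
(b) filing + 20 years → 8 July 2005.
Later of the two: 8 July 2005.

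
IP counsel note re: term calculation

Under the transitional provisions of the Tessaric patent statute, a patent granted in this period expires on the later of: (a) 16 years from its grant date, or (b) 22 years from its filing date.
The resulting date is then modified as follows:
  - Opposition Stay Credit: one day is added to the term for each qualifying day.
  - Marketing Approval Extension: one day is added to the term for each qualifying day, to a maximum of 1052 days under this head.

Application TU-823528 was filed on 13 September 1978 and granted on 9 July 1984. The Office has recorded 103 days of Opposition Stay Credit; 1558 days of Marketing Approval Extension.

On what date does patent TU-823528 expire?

2003-11-12

(a) grant + 16 years → 9 July 2000.
(b) filing + 22 years → 13 September 2000.
Later of the two: 13 September 2000.
Opposition Stay Credit: +103 days → 25 December 2000.
Marketing Approval Extension: 1558 days claimed exceeds the 1052-day cap, so +1052 days → 12 November 2003.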